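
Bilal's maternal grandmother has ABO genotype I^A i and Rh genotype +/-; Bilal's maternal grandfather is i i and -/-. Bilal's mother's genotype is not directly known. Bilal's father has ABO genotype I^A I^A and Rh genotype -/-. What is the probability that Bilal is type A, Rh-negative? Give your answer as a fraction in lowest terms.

3/4

Bilal's mother's ABO genotype from I^A i × i i: 1/2 I^A i, 1/2 i i.
Crossing each possibility with the father I^A I^A and summing P(type A): 1/2·1 + 1/2·1 = 1.
Similarly for Rh via the mother's Rh distribution: P(Rh-) = 3/4.
Independent loci: 1 × 3/4 = 3/4.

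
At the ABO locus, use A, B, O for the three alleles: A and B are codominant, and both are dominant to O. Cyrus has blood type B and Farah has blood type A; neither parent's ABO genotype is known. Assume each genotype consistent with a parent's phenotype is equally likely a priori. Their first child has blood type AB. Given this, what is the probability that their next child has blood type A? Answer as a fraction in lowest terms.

Possible genotypes: Cyrus ∈ {BB, BO}; Farah ∈ {AA, AO}.
Weight each parental genotype pair by prior × P(type-AB child):
  BB × AA: posterior weight 4/9; P(next child type A) = 0.
  BB × AO: posterior weight 2/9; P(next child type A) = 0.
  BO × AA: posterior weight 2/9; P(next child type A) = 1/2.
  BO × AO: posterior weight 1/9; P(next child type A) = 1/4.
Weighted sum = 5/36.

5/36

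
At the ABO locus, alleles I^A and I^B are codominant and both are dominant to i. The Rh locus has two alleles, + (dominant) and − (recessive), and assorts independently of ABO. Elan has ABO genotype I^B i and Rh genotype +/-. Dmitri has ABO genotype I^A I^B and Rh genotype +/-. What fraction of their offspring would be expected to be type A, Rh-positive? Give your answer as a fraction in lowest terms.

ABO cross I^B i × I^A I^B → offspring phenotypes: 1/4 A, 1/2 B, 1/4 AB.
Rh cross +/- × +/- → 3/4 Rh+, 1/4 Rh-.
Independent loci: P(type A, Rh-positive) = 1/4 × 3/4 = 3/16.

3/16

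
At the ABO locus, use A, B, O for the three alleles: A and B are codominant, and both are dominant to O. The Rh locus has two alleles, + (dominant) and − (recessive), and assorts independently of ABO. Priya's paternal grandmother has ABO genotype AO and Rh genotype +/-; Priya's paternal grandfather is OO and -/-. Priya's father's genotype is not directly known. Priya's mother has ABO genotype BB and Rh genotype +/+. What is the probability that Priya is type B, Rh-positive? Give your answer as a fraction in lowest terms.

3/4

Priya's father's ABO genotype from AO × OO: 1/2 AO, 1/2 OO.
Crossing each possibility with the mother BB and summing P(type B): 1/2·1/2 + 1/2·1 = 3/4.
Similarly for Rh via the father's Rh distribution: P(Rh+) = 1.
Independent loci: 3/4 × 1 = 3/4.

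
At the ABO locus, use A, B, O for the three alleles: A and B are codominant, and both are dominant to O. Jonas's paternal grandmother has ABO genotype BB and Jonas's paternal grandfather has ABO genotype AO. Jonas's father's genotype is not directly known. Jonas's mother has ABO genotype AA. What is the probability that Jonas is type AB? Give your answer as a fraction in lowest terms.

1/2

Jonas's father's ABO genotype from BB × AO: 1/2 AB, 1/2 BO.
Crossing each possibility with the mother AA and summing P(type AB): 1/2·1/2 + 1/2·1/2 = 1/2.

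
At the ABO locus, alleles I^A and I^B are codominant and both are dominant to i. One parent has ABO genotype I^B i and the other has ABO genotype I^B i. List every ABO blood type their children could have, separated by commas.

Gametes from I^B i × I^B i give offspring ABO genotypes I^B I^B, I^B i, i i, i.e. phenotypes O, B.

O, B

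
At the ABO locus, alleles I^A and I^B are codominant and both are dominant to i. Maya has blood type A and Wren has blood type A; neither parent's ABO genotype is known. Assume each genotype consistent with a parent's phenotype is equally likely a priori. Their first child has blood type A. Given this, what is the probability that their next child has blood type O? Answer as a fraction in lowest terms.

1/20

Possible genotypes: Maya ∈ {I^A I^A, I^A i}; Wren ∈ {I^A I^A, I^A i}.
Weight each parental genotype pair by prior × P(type-A child):
  I^A I^A × I^A I^A: posterior weight 4/15; P(next child type O) = 0.
  I^A I^A × I^A i: posterior weight 4/15; P(next child type O) = 0.
  I^A i × I^A I^A: posterior weight 4/15; P(next child type O) = 0.
  I^A i × I^A i: posterior weight 1/5; P(next child type O) = 1/4.
Weighted sum = 1/20.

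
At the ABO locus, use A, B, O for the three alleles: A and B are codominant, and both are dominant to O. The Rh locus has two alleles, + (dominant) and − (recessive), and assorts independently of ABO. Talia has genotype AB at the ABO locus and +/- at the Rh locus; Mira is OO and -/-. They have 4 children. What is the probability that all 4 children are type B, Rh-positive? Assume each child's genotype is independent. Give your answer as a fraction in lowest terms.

1/256

ABO cross AB × OO → 1/2 A, 1/2 B.
Rh cross +/- × -/- → 1/2 Rh+, 1/2 Rh-; so P(type B, Rh-positive) = 1/2 × 1/2 = 1/4 per child.
All 4 independent: (1/4)^4 = 1/256.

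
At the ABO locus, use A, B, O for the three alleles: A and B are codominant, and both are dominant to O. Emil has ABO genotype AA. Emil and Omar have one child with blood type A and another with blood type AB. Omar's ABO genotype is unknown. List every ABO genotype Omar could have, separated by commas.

AB, BO

For each candidate genotype of Omar, check whether crossing it with AA can produce every observed child phenotype.
  AA → possible child types {A} ✗
  AB → possible child types {A, AB} ✓
  AO → possible child types {A} ✗
  BB → possible child types {AB} ✗
  BO → possible child types {A, AB} ✓
  OO → possible child types {A} ✗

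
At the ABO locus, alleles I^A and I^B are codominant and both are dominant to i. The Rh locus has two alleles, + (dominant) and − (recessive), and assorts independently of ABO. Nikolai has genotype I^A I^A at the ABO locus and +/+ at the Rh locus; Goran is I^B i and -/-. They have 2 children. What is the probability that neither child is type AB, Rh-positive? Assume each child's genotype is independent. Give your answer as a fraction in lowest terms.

1/4

ABO cross I^A I^A × I^B i → 1/2 A, 1/2 AB.
Rh cross +/+ × -/- → 1 Rh+; so P(type AB, Rh-positive) = 1/2 × 1 = 1/2 per child.
P(not type AB, Rh-positive) = 1/2 for one child; (1/2)^2 = 1/4.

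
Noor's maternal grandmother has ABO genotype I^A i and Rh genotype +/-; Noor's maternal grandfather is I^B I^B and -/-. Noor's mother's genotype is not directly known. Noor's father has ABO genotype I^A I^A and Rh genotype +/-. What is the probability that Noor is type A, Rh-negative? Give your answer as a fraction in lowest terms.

Noor's mother's ABO genotype from I^A i × I^B I^B: 1/2 I^A I^B, 1/2 I^B i.
Crossing each possibility with the father I^A I^A and summing P(type A): 1/2·1/2 + 1/2·1/2 = 1/2.
Similarly for Rh via the mother's Rh distribution: P(Rh-) = 3/8.
Independent loci: 1/2 × 3/8 = 3/16.

3/16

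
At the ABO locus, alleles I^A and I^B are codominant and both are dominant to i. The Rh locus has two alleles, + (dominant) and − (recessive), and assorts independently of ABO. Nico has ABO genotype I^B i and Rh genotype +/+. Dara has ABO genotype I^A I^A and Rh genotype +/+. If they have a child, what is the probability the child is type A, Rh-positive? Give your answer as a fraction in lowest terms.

ABO cross I^B i × I^A I^A → offspring phenotypes: 1/2 A, 1/2 AB.
Rh cross +/+ × +/+ → 1 Rh+.
Independent loci: P(type A, Rh-positive) = 1/2 × 1 = 1/2.

1/2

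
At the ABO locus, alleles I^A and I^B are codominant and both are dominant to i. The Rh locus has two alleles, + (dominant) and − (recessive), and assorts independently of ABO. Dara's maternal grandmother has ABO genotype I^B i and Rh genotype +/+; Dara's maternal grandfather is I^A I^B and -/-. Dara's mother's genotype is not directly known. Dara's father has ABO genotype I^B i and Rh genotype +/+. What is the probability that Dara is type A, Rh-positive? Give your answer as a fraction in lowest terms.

1/8

Dara's mother's ABO genotype from I^B i × I^A I^B: 1/4 I^A I^B, 1/4 I^A i, 1/4 I^B I^B, 1/4 I^B i.
Crossing each possibility with the father I^B i and summing P(type A): 1/4·1/4 + 1/4·1/4 + 1/4·0 + 1/4·0 = 1/8.
Similarly for Rh via the mother's Rh distribution: P(Rh+) = 1.
Independent loci: 1/8 × 1 = 1/8.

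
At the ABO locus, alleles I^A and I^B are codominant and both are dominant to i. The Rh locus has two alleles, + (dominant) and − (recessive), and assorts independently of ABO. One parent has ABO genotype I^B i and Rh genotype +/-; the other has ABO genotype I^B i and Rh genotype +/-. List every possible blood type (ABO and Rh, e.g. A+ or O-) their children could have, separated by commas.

O+, O-, B+, B-

Gametes from I^B i × I^B i give offspring ABO genotypes I^B I^B, I^B i, i i, i.e. phenotypes O, B.
Rh cross +/- × +/- → phenotypes Rh+, Rh-.
Combining independently: O+, O-, B+, B-.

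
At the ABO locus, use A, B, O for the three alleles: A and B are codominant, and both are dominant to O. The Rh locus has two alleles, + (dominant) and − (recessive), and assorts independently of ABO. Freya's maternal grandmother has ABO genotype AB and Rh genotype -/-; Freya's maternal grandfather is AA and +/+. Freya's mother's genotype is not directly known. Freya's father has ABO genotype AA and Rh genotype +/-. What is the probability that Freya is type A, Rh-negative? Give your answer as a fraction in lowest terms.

Freya's mother's ABO genotype from AB × AA: 1/2 AA, 1/2 AB.
Crossing each possibility with the father AA and summing P(type A): 1/2·1 + 1/2·1/2 = 3/4.
Similarly for Rh via the mother's Rh distribution: P(Rh-) = 1/4.
Independent loci: 3/4 × 1/4 = 3/16.

3/16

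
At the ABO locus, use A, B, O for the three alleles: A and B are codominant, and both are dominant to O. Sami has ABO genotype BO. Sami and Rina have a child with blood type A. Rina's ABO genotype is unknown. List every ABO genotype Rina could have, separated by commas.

For each candidate genotype of Rina, check whether crossing it with BO can produce every observed child phenotype.
  AA → possible child types {A, AB} ✓
  AB → possible child types {A, B, AB} ✓
  AO → possible child types {O, A, B, AB} ✓
  BB → possible child types {B} ✗
  BO → possible child types {O, B} ✗
  OO → possible child types {O, B} ✗

AA, AB, AO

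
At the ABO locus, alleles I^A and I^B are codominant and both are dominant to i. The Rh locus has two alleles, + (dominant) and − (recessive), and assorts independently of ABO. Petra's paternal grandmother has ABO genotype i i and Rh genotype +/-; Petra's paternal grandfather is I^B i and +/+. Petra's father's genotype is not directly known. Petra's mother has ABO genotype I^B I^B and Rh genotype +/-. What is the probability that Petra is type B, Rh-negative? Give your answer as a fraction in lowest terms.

1/8

Petra's father's ABO genotype from i i × I^B i: 1/2 I^B i, 1/2 i i.
Crossing each possibility with the mother I^B I^B and summing P(type B): 1/2·1 + 1/2·1 = 1.
Similarly for Rh via the father's Rh distribution: P(Rh-) = 1/8.
Independent loci: 1 × 1/8 = 1/8.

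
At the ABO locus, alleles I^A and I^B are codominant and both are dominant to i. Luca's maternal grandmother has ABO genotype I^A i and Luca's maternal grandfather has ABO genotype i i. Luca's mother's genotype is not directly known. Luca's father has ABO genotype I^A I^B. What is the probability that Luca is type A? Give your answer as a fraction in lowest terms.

Luca's mother's ABO genotype from I^A i × i i: 1/2 I^A i, 1/2 i i.
Crossing each possibility with the father I^A I^B and summing P(type A): 1/2·1/2 + 1/2·1/2 = 1/2.

1/2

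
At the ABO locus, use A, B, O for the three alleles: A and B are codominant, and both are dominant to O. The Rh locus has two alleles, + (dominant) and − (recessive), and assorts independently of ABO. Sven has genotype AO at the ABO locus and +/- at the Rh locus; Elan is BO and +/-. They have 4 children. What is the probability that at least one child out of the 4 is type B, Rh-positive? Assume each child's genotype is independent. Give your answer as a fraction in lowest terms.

ABO cross AO × BO → 1/4 O, 1/4 A, 1/4 B, 1/4 AB.
Rh cross +/- × +/- → 3/4 Rh+, 1/4 Rh-; so P(type B, Rh-positive) = 1/4 × 3/4 = 3/16 per child.
P(none) = (13/16)^4 = 28561/65536; P(at least one) = 1 − 28561/65536 = 36975/65536.

36975/65536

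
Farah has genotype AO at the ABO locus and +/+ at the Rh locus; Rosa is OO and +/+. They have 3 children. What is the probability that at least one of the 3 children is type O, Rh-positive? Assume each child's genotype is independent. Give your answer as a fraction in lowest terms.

ABO cross AO × OO → 1/2 O, 1/2 A.
Rh cross +/+ × +/+ → 1 Rh+; so P(type O, Rh-positive) = 1/2 × 1 = 1/2 per child.
P(none) = (1/2)^3 = 1/8; P(at least one) = 1 − 1/8 = 7/8.

7/8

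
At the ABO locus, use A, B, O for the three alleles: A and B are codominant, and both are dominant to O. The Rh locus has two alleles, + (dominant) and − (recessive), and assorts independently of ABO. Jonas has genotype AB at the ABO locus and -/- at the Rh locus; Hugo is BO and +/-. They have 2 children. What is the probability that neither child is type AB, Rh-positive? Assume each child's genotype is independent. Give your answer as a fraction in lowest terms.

49/64

ABO cross AB × BO → 1/4 A, 1/2 B, 1/4 AB.
Rh cross -/- × +/- → 1/2 Rh+, 1/2 Rh-; so P(type AB, Rh-positive) = 1/4 × 1/2 = 1/8 per child.
P(not type AB, Rh-positive) = 7/8 for one child; (7/8)^2 = 49/64.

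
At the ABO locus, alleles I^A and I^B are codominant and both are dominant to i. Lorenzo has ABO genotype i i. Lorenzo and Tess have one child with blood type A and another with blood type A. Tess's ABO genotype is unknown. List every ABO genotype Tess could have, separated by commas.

I^A I^A, I^A I^B, I^A i

For each candidate genotype of Tess, check whether crossing it with i i can produce every observed child phenotype.
  I^A I^A → possible child types {A} ✓
  I^A I^B → possible child types {A, B} ✓
  I^A i → possible child types {O, A} ✓
  I^B I^B → possible child types {B} ✗
  I^B i → possible child types {O, B} ✗
  i i → possible child types {O} ✗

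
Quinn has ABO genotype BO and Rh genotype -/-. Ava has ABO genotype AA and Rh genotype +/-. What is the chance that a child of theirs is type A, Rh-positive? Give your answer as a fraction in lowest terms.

ABO cross BO × AA → offspring phenotypes: 1/2 A, 1/2 AB.
Rh cross -/- × +/- → 1/2 Rh+, 1/2 Rh-.
Independent loci: P(type A, Rh-positive) = 1/2 × 1/2 = 1/4.

1/4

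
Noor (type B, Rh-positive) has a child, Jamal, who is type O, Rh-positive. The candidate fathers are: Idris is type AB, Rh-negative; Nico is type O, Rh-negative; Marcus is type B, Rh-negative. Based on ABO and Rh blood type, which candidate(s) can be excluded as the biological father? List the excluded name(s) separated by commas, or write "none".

A candidate is excluded only if no genotype consistent with his phenotype could produce a type O, Rh-positive child with a type B, Rh-positive mother.
Idris (type AB, Rh-): no genotype consistent with that phenotype can produce a type-O Rh+ child with a type-B mother.

Idris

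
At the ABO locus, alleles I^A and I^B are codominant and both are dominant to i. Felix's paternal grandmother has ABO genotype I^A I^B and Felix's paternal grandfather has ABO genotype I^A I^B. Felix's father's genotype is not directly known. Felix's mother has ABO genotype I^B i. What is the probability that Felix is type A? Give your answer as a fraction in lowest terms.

1/4

Felix's father's ABO genotype from I^A I^B × I^A I^B: 1/4 I^A I^A, 1/2 I^A I^B, 1/4 I^B I^B.
Crossing each possibility with the mother I^B i and summing P(type A): 1/4·1/2 + 1/2·1/4 + 1/4·0 = 1/4.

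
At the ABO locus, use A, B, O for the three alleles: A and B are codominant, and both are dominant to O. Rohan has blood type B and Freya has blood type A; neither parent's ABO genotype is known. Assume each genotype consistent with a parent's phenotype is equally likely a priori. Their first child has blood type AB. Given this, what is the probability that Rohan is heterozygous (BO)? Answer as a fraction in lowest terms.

1/3

Possible genotypes: Rohan ∈ {BB, BO}; Freya ∈ {AA, AO}.
Weight each parental genotype pair by prior × P(type-AB child):
  BB × AA: posterior weight 4/9.
  BB × AO: posterior weight 2/9.
  BO × AA: posterior weight 2/9.
  BO × AO: posterior weight 1/9.
Sum the posterior weight over pairs where Rohan is BO: 1/3.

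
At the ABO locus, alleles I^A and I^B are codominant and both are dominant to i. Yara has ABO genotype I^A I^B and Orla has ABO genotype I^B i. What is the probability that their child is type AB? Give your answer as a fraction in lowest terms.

1/4

ABO cross I^A I^B × I^B i → offspring phenotypes: 1/4 A, 1/2 B, 1/4 AB.
So P(type AB) = 1/4.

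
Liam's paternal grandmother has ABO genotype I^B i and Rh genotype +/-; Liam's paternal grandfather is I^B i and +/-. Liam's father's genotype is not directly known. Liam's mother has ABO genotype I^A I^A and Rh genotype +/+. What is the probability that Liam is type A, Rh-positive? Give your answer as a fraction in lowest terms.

1/2

Liam's father's ABO genotype from I^B i × I^B i: 1/4 I^B I^B, 1/2 I^B i, 1/4 i i.
Crossing each possibility with the mother I^A I^A and summing P(type A): 1/4·0 + 1/2·1/2 + 1/4·1 = 1/2.
Similarly for Rh via the father's Rh distribution: P(Rh+) = 1.
Independent loci: 1/2 × 1 = 1/2.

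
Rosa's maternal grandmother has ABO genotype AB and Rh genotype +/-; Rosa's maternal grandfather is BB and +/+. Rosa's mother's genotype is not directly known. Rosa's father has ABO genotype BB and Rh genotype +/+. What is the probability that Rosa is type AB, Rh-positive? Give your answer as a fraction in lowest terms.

Rosa's mother's ABO genotype from AB × BB: 1/2 AB, 1/2 BB.
Crossing each possibility with the father BB and summing P(type AB): 1/2·1/2 + 1/2·0 = 1/4.
Similarly for Rh via the mother's Rh distribution: P(Rh+) = 1.
Independent loci: 1/4 × 1 = 1/4.

1/4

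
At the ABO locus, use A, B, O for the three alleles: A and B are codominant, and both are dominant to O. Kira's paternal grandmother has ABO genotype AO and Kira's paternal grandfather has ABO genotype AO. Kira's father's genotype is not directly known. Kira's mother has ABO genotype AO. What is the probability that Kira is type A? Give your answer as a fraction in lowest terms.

3/4

Kira's father's ABO genotype from AO × AO: 1/4 AA, 1/2 AO, 1/4 OO.
Crossing each possibility with the mother AO and summing P(type A): 1/4·1 + 1/2·3/4 + 1/4·1/2 = 3/4.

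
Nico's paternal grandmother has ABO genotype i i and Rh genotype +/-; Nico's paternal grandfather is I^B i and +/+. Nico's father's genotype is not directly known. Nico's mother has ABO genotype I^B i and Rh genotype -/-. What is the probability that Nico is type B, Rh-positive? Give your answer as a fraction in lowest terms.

15/32

Nico's father's ABO genotype from i i × I^B i: 1/2 I^B i, 1/2 i i.
Crossing each possibility with the mother I^B i and summing P(type B): 1/2·3/4 + 1/2·1/2 = 5/8.
Similarly for Rh via the father's Rh distribution: P(Rh+) = 3/4.
Independent loci: 5/8 × 3/4 = 15/32.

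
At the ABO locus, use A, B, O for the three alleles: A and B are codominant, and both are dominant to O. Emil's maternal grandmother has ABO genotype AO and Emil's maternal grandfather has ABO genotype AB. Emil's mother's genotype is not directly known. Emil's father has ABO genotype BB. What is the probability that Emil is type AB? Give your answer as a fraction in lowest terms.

1/2

Emil's mother's ABO genotype from AO × AB: 1/4 AA, 1/4 AB, 1/4 AO, 1/4 BO.
Crossing each possibility with the father BB and summing P(type AB): 1/4·1 + 1/4·1/2 + 1/4·1/2 + 1/4·0 = 1/2.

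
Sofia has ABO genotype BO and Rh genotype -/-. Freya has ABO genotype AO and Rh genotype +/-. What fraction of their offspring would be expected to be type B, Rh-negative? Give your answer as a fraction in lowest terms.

1/8

ABO cross BO × AO → offspring phenotypes: 1/4 O, 1/4 A, 1/4 B, 1/4 AB.
Rh cross -/- × +/- → 1/2 Rh+, 1/2 Rh-.
Independent loci: P(type B, Rh-negative) = 1/4 × 1/2 = 1/8.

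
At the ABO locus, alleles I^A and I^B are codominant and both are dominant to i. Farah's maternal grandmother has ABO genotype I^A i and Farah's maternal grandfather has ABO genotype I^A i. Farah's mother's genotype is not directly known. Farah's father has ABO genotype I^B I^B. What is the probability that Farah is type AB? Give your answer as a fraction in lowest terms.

Farah's mother's ABO genotype from I^A i × I^A i: 1/4 I^A I^A, 1/2 I^A i, 1/4 i i.
Crossing each possibility with the father I^B I^B and summing P(type AB): 1/4·1 + 1/2·1/2 + 1/4·0 = 1/2.

1/2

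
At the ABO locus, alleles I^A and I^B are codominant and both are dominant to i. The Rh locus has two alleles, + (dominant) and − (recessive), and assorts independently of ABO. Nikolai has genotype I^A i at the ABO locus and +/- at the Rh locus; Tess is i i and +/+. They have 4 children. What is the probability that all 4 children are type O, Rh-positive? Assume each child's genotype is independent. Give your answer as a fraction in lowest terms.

1/16

ABO cross I^A i × i i → 1/2 O, 1/2 A.
Rh cross +/- × +/+ → 1 Rh+; so P(type O, Rh-positive) = 1/2 × 1 = 1/2 per child.
All 4 independent: (1/2)^4 = 1/16.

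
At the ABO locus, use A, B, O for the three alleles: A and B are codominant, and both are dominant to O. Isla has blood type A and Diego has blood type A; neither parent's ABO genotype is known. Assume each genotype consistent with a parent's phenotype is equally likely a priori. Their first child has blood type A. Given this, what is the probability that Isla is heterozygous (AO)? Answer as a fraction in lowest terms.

7/15

Possible genotypes: Isla ∈ {AA, AO}; Diego ∈ {AA, AO}.
Weight each parental genotype pair by prior × P(type-A child):
  AA × AA: posterior weight 4/15.
  AA × AO: posterior weight 4/15.
  AO × AA: posterior weight 4/15.
  AO × AO: posterior weight 1/5.
Sum the posterior weight over pairs where Isla is AO: 7/15.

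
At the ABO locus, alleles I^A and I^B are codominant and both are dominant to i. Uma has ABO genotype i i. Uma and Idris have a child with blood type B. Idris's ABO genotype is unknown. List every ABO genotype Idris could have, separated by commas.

I^A I^B, I^B I^B, I^B i

For each candidate genotype of Idris, check whether crossing it with i i can produce every observed child phenotype.
  I^A I^A → possible child types {A} ✗
  I^A I^B → possible child types {A, B} ✓
  I^A i → possible child types {O, A} ✗
  I^B I^B → possible child types {B} ✓
  I^B i → possible child types {O, B} ✓
  i i → possible child types {O} ✗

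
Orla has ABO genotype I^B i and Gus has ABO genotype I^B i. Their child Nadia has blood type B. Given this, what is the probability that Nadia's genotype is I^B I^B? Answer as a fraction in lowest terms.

Cross I^B i × I^B i → 1/4 I^B I^B, 1/2 I^B i, 1/4 i i.
Type-B genotypes among offspring: I^B I^B (1/4), I^B i (1/2); total 3/4.
P(I^B I^B | type B) = (1/4) / (3/4) = 1/3.

1/3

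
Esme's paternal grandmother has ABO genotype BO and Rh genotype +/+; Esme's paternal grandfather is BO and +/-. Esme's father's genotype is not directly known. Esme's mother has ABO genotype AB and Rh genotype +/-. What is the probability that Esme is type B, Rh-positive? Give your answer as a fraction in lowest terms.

7/16

Esme's father's ABO genotype from BO × BO: 1/4 BB, 1/2 BO, 1/4 OO.
Crossing each possibility with the mother AB and summing P(type B): 1/4·1/2 + 1/2·1/2 + 1/4·1/2 = 1/2.
Similarly for Rh via the father's Rh distribution: P(Rh+) = 7/8.
Independent loci: 1/2 × 7/8 = 7/16.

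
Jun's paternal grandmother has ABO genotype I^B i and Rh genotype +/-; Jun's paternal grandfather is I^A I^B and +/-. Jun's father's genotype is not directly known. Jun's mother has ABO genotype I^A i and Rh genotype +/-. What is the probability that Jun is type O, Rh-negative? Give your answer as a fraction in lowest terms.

Jun's father's ABO genotype from I^B i × I^A I^B: 1/4 I^A I^B, 1/4 I^A i, 1/4 I^B I^B, 1/4 I^B i.
Crossing each possibility with the mother I^A i and summing P(type O): 1/4·0 + 1/4·1/4 + 1/4·0 + 1/4·1/4 = 1/8.
Similarly for Rh via the father's Rh distribution: P(Rh-) = 1/4.
Independent loci: 1/8 × 1/4 = 1/32.

1/32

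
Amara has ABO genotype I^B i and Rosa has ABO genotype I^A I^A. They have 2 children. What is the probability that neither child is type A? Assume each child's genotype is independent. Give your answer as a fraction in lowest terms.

1/4

ABO cross I^B i × I^A I^A → 1/2 A, 1/2 AB.
So P(type A) = 1/2 per child.
P(not type A) = 1/2 for one child; (1/2)^2 = 1/4.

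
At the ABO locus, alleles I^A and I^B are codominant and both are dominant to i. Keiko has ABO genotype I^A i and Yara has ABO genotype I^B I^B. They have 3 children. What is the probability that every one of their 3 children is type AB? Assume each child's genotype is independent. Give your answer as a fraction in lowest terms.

1/8

ABO cross I^A i × I^B I^B → 1/2 B, 1/2 AB.
So P(type AB) = 1/2 per child.
All 3 independent: (1/2)^3 = 1/8.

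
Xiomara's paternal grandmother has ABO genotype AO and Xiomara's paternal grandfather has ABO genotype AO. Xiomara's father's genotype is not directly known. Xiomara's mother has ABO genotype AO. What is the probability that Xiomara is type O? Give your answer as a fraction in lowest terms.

1/4

Xiomara's father's ABO genotype from AO × AO: 1/4 AA, 1/2 AO, 1/4 OO.
Crossing each possibility with the mother AO and summing P(type O): 1/4·0 + 1/2·1/4 + 1/4·1/2 = 1/4.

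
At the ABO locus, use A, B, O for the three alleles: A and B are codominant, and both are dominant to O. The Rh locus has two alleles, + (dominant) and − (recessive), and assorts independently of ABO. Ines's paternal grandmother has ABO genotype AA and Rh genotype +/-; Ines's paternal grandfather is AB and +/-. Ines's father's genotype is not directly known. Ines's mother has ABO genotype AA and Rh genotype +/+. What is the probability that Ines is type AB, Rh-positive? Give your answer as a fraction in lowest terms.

Ines's father's ABO genotype from AA × AB: 1/2 AA, 1/2 AB.
Crossing each possibility with the mother AA and summing P(type AB): 1/2·0 + 1/2·1/2 = 1/4.
Similarly for Rh via the father's Rh distribution: P(Rh+) = 1.
Independent loci: 1/4 × 1 = 1/4.

1/4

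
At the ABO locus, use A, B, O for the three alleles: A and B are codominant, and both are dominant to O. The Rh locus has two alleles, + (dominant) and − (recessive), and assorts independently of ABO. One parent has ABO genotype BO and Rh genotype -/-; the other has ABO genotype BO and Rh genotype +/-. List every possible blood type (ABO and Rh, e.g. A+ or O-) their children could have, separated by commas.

O+, O-, B+, B-

Gametes from BO × BO give offspring ABO genotypes BB, BO, OO, i.e. phenotypes O, B.
Rh cross -/- × +/- → phenotypes Rh+, Rh-.
Combining independently: O+, O-, B+, B-.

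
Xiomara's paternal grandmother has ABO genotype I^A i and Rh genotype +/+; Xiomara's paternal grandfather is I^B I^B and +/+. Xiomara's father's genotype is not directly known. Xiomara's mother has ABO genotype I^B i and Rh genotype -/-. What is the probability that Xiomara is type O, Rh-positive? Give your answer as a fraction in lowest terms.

Xiomara's father's ABO genotype from I^A i × I^B I^B: 1/2 I^A I^B, 1/2 I^B i.
Crossing each possibility with the mother I^B i and summing P(type O): 1/2·0 + 1/2·1/4 = 1/8.
Similarly for Rh via the father's Rh distribution: P(Rh+) = 1.
Independent loci: 1/8 × 1 = 1/8.

1/8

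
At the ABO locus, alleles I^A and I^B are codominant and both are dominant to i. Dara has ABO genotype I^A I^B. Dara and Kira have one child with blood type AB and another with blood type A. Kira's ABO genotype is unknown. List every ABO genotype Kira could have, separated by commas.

I^A I^A, I^A I^B, I^A i, I^B i

For each candidate genotype of Kira, check whether crossing it with I^A I^B can produce every observed child phenotype.
  I^A I^A → possible child types {A, AB} ✓
  I^A I^B → possible child types {A, B, AB} ✓
  I^A i → possible child types {A, B, AB} ✓
  I^B I^B → possible child types {B, AB} ✗
  I^B i → possible child types {A, B, AB} ✓
  i i → possible child types {A, B} ✗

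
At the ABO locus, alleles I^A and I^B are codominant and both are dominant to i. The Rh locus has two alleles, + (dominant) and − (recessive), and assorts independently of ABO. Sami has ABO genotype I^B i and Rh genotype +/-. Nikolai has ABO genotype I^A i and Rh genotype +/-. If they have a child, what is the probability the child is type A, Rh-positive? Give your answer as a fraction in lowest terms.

3/16

ABO cross I^B i × I^A i → offspring phenotypes: 1/4 O, 1/4 A, 1/4 B, 1/4 AB.
Rh cross +/- × +/- → 3/4 Rh+, 1/4 Rh-.
Independent loci: P(type A, Rh-positive) = 1/4 × 3/4 = 3/16.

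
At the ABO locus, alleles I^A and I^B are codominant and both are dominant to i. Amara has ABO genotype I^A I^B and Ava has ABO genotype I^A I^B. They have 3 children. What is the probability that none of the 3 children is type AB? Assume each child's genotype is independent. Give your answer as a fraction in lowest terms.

1/8

ABO cross I^A I^B × I^A I^B → 1/4 A, 1/4 B, 1/2 AB.
So P(type AB) = 1/2 per child.
P(not type AB) = 1/2 for one child; (1/2)^3 = 1/8.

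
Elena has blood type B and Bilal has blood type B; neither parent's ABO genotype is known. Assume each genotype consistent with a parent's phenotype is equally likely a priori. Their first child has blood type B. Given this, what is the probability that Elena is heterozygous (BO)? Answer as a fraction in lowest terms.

Possible genotypes: Elena ∈ {BB, BO}; Bilal ∈ {BB, BO}.
Weight each parental genotype pair by prior × P(type-B child):
  BB × BB: posterior weight 4/15.
  BB × BO: posterior weight 4/15.
  BO × BB: posterior weight 4/15.
  BO × BO: posterior weight 1/5.
Sum the posterior weight over pairs where Elena is BO: 7/15.

7/15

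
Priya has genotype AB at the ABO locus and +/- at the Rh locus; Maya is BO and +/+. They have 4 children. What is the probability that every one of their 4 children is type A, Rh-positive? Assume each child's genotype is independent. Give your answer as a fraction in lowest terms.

ABO cross AB × BO → 1/4 A, 1/2 B, 1/4 AB.
Rh cross +/- × +/+ → 1 Rh+; so P(type A, Rh-positive) = 1/4 × 1 = 1/4 per child.
All 4 independent: (1/4)^4 = 1/256.

1/256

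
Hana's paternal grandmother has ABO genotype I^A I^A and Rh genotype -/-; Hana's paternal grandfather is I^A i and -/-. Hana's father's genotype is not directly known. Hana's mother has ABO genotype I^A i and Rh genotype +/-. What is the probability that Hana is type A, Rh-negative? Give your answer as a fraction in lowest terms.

7/16

Hana's father's ABO genotype from I^A I^A × I^A i: 1/2 I^A I^A, 1/2 I^A i.
Crossing each possibility with the mother I^A i and summing P(type A): 1/2·1 + 1/2·3/4 = 7/8.
Similarly for Rh via the father's Rh distribution: P(Rh-) = 1/2.
Independent loci: 7/8 × 1/2 = 7/16.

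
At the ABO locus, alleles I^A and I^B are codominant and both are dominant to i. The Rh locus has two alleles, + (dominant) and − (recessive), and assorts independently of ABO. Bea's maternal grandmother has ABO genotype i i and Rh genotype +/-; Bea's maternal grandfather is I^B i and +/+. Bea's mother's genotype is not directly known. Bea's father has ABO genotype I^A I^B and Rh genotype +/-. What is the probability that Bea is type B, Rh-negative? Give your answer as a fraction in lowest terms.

Bea's mother's ABO genotype from i i × I^B i: 1/2 I^B i, 1/2 i i.
Crossing each possibility with the father I^A I^B and summing P(type B): 1/2·1/2 + 1/2·1/2 = 1/2.
Similarly for Rh via the mother's Rh distribution: P(Rh-) = 1/8.
Independent loci: 1/2 × 1/8 = 1/16.

1/16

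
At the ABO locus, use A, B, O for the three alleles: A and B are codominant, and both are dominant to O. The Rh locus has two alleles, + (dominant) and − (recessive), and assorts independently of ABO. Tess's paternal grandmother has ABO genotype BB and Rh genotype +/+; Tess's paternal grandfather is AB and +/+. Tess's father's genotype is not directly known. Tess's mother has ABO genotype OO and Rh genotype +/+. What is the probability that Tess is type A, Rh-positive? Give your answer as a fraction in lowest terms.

Tess's father's ABO genotype from BB × AB: 1/2 AB, 1/2 BB.
Crossing each possibility with the mother OO and summing P(type A): 1/2·1/2 + 1/2·0 = 1/4.
Similarly for Rh via the father's Rh distribution: P(Rh+) = 1.
Independent loci: 1/4 × 1 = 1/4.

1/4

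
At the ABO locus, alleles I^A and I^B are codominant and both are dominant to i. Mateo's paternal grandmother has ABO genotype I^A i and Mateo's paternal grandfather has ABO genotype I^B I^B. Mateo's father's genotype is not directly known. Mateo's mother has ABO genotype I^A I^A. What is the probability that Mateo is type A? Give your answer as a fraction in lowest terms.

1/2

Mateo's father's ABO genotype from I^A i × I^B I^B: 1/2 I^A I^B, 1/2 I^B i.
Crossing each possibility with the mother I^A I^A and summing P(type A): 1/2·1/2 + 1/2·1/2 = 1/2.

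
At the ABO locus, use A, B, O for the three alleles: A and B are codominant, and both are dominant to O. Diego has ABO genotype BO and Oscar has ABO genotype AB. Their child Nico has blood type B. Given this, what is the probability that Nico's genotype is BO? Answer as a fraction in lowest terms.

1/2

Cross BO × AB → 1/4 AB, 1/4 AO, 1/4 BB, 1/4 BO.
Type-B genotypes among offspring: BB (1/4), BO (1/4); total 1/2.
P(BO | type B) = (1/4) / (1/2) = 1/2.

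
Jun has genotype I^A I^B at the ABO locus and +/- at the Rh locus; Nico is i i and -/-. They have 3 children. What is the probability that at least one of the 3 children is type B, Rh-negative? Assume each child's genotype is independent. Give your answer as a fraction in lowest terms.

37/64

ABO cross I^A I^B × i i → 1/2 A, 1/2 B.
Rh cross +/- × -/- → 1/2 Rh+, 1/2 Rh-; so P(type B, Rh-negative) = 1/2 × 1/2 = 1/4 per child.
P(none) = (3/4)^3 = 27/64; P(at least one) = 1 − 27/64 = 37/64.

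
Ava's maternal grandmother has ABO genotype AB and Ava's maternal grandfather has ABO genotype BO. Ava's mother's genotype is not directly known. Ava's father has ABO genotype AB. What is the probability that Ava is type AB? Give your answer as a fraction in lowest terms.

3/8

Ava's mother's ABO genotype from AB × BO: 1/4 AB, 1/4 AO, 1/4 BB, 1/4 BO.
Crossing each possibility with the father AB and summing P(type AB): 1/4·1/2 + 1/4·1/4 + 1/4·1/2 + 1/4·1/4 = 3/8.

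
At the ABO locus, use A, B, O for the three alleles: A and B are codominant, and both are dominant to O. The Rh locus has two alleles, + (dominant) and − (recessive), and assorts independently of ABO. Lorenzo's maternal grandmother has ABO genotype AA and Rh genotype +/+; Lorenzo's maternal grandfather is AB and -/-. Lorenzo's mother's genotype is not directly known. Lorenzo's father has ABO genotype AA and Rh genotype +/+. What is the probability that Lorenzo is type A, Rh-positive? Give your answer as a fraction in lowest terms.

Lorenzo's mother's ABO genotype from AA × AB: 1/2 AA, 1/2 AB.
Crossing each possibility with the father AA and summing P(type A): 1/2·1 + 1/2·1/2 = 3/4.
Similarly for Rh via the mother's Rh distribution: P(Rh+) = 1.
Independent loci: 3/4 × 1 = 3/4.

3/4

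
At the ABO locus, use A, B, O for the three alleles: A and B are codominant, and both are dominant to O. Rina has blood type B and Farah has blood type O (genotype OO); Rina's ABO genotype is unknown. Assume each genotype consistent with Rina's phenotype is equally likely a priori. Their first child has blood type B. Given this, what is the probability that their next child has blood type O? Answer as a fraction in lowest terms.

Possible genotypes: Rina ∈ {BB, BO}; Farah ∈ {OO}.
Weight each parental genotype pair by prior × P(type-B child):
  BB × OO: posterior weight 2/3; P(next child type O) = 0.
  BO × OO: posterior weight 1/3; P(next child type O) = 1/2.
Weighted sum = 1/6.

1/6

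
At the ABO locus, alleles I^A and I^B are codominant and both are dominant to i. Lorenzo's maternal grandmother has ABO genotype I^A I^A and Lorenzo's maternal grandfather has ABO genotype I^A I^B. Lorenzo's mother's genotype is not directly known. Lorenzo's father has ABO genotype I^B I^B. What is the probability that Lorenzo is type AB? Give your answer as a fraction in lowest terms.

3/4

Lorenzo's mother's ABO genotype from I^A I^A × I^A I^B: 1/2 I^A I^A, 1/2 I^A I^B.
Crossing each possibility with the father I^B I^B and summing P(type AB): 1/2·1 + 1/2·1/2 = 3/4.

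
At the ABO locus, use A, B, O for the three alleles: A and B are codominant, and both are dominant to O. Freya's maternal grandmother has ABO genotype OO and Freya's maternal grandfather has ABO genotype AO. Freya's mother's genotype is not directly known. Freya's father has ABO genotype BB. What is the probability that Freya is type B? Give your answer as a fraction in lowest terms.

3/4

Freya's mother's ABO genotype from OO × AO: 1/2 AO, 1/2 OO.
Crossing each possibility with the father BB and summing P(type B): 1/2·1/2 + 1/2·1 = 3/4.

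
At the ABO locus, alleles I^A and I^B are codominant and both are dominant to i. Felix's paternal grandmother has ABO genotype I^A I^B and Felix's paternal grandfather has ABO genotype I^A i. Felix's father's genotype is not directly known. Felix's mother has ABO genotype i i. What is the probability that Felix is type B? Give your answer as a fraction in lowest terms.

Felix's father's ABO genotype from I^A I^B × I^A i: 1/4 I^A I^A, 1/4 I^A I^B, 1/4 I^A i, 1/4 I^B i.
Crossing each possibility with the mother i i and summing P(type B): 1/4·0 + 1/4·1/2 + 1/4·0 + 1/4·1/2 = 1/4.

1/4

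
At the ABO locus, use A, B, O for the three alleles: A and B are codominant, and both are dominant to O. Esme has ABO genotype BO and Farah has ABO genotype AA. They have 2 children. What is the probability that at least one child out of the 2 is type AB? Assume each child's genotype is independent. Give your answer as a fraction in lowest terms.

3/4

ABO cross BO × AA → 1/2 A, 1/2 AB.
So P(type AB) = 1/2 per child.
P(none) = (1/2)^2 = 1/4; P(at least one) = 1 − 1/4 = 3/4.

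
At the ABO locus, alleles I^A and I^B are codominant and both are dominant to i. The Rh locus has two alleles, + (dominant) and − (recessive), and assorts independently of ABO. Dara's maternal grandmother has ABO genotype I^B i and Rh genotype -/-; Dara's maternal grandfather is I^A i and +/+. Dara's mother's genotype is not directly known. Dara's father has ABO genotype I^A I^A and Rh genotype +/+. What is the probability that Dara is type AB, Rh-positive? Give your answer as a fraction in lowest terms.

1/4

Dara's mother's ABO genotype from I^B i × I^A i: 1/4 I^A I^B, 1/4 I^A i, 1/4 I^B i, 1/4 i i.
Crossing each possibility with the father I^A I^A and summing P(type AB): 1/4·1/2 + 1/4·0 + 1/4·1/2 + 1/4·0 = 1/4.
Similarly for Rh via the mother's Rh distribution: P(Rh+) = 1.
Independent loci: 1/4 × 1 = 1/4.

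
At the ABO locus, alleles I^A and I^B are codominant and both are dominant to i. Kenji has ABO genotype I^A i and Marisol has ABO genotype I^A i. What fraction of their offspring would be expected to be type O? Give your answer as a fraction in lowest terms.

1/4

ABO cross I^A i × I^A i → offspring phenotypes: 1/4 O, 3/4 A.
So P(type O) = 1/4.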